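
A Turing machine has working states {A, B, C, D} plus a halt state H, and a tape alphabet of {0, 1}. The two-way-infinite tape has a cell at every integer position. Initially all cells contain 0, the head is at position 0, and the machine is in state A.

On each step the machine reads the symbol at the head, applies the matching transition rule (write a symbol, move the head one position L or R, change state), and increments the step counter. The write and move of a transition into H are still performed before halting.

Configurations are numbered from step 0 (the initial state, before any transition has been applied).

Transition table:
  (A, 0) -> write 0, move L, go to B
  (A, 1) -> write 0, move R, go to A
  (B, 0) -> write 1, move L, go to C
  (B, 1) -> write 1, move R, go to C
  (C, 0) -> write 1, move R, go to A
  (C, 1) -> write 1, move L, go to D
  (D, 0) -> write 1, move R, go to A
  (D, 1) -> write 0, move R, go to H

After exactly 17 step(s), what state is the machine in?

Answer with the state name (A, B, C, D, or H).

Step 1: in state A at pos 0, read 0 -> (A,0)->write 0,move L,goto B. Now: state=B, head=-1, tape[-2..1]=0000 (head:  ^)
Step 2: in state B at pos -1, read 0 -> (B,0)->write 1,move L,goto C. Now: state=C, head=-2, tape[-3..1]=00100 (head:  ^)
Step 3: in state C at pos -2, read 0 -> (C,0)->write 1,move R,goto A. Now: state=A, head=-1, tape[-3..1]=01100 (head:   ^)
Step 4: in state A at pos -1, read 1 -> (A,1)->write 0,move R,goto A. Now: state=A, head=0, tape[-3..1]=01000 (head:    ^)
Step 5: in state A at pos 0, read 0 -> (A,0)->write 0,move L,goto B. Now: state=B, head=-1, tape[-3..1]=01000 (head:   ^)
Step 6: in state B at pos -1, read 0 -> (B,0)->write 1,move L,goto C. Now: state=C, head=-2, tape[-3..1]=01100 (head:  ^)
Step 7: in state C at pos -2, read 1 -> (C,1)->write 1,move L,goto D. Now: state=D, head=-3, tape[-4..1]=001100 (head:  ^)
Step 8: in state D at pos -3, read 0 -> (D,0)->write 1,move R,goto A. Now: state=A, head=-2, tape[-4..1]=011100 (head:   ^)
Step 9: in state A at pos -2, read 1 -> (A,1)->write 0,move R,goto A. Now: state=A, head=-1, tape[-4..1]=010100 (head:    ^)
Step 10: in state A at pos -1, read 1 -> (A,1)->write 0,move R,goto A. Now: state=A, head=0, tape[-4..1]=010000 (head:     ^)
Step 11: in state A at pos 0, read 0 -> (A,0)->write 0,move L,goto B. Now: state=B, head=-1, tape[-4..1]=010000 (head:    ^)
Step 12: in state B at pos -1, read 0 -> (B,0)->write 1,move L,goto C. Now: state=C, head=-2, tape[-4..1]=010100 (head:   ^)
Step 13: in state C at pos -2, read 0 -> (C,0)->write 1,move R,goto A. Now: state=A, head=-1, tape[-4..1]=011100 (head:    ^)
Step 14: in state A at pos -1, read 1 -> (A,1)->write 0,move R,goto A. Now: state=A, head=0, tape[-4..1]=011000 (head:     ^)
Step 15: in state A at pos 0, read 0 -> (A,0)->write 0,move L,goto B. Now: state=B, head=-1, tape[-4..1]=011000 (head:    ^)
Step 16: in state B at pos -1, read 0 -> (B,0)->write 1,move L,goto C. Now: state=C, head=-2, tape[-4..1]=011100 (head:   ^)
Step 17: in state C at pos -2, read 1 -> (C,1)->write 1,move L,goto D. Now: state=D, head=-3, tape[-4..1]=011100 (head:  ^)

Answer: D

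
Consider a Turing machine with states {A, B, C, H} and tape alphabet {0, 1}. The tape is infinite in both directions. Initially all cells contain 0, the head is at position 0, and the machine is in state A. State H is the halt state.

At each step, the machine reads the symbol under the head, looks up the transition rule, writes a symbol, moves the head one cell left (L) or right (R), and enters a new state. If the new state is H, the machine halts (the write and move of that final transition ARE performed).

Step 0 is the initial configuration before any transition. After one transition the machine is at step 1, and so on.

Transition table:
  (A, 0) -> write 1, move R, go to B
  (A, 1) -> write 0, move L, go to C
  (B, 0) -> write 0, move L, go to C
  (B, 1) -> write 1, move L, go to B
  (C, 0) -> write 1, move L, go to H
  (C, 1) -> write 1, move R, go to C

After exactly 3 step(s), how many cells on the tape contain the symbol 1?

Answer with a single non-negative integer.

Answer: 1

Derivation:
Step 1: in state A at pos 0, read 0 -> (A,0)->write 1,move R,goto B. Now: state=B, head=1, tape[-1..2]=0100 (head:   ^)
Step 2: in state B at pos 1, read 0 -> (B,0)->write 0,move L,goto C. Now: state=C, head=0, tape[-1..2]=0100 (head:  ^)
Step 3: in state C at pos 0, read 1 -> (C,1)->write 1,move R,goto C. Now: state=C, head=1, tape[-1..2]=0100 (head:   ^)
Cells containing 1 after step 3: {0} -> 1 cell(s)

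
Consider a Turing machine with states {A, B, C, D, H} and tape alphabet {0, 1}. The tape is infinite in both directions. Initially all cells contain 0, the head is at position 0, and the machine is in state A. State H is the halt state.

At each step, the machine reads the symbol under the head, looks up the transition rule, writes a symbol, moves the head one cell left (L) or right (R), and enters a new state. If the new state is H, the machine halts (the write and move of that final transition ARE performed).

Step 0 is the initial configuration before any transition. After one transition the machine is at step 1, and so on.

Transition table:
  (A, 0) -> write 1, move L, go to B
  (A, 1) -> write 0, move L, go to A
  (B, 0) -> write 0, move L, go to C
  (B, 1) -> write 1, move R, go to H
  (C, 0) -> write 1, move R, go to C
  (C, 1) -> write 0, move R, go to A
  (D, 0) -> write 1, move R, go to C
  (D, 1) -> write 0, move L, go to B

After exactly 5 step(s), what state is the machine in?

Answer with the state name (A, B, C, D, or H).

Step 1: in state A at pos 0, read 0 -> (A,0)->write 1,move L,goto B. Now: state=B, head=-1, tape[-2..1]=0010 (head:  ^)
Step 2: in state B at pos -1, read 0 -> (B,0)->write 0,move L,goto C. Now: state=C, head=-2, tape[-3..1]=00010 (head:  ^)
Step 3: in state C at pos -2, read 0 -> (C,0)->write 1,move R,goto C. Now: state=C, head=-1, tape[-3..1]=01010 (head:   ^)
Step 4: in state C at pos -1, read 0 -> (C,0)->write 1,move R,goto C. Now: state=C, head=0, tape[-3..1]=01110 (head:    ^)
Step 5: in state C at pos 0, read 1 -> (C,1)->write 0,move R,goto A. Now: state=A, head=1, tape[-3..2]=011000 (head:     ^)

Answer: A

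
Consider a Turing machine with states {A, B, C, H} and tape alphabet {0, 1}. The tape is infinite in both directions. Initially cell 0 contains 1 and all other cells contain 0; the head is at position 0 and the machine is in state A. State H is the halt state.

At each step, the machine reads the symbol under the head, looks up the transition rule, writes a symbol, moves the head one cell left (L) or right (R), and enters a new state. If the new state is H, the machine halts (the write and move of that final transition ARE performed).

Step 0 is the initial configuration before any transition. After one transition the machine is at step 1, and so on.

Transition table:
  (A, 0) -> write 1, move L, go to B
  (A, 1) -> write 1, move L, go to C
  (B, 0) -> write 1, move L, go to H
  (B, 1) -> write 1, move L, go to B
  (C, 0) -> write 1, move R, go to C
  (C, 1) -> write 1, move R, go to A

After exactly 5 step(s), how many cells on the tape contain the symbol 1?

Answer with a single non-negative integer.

Step 1: in state A at pos 0, read 1 -> (A,1)->write 1,move L,goto C. Now: state=C, head=-1, tape[-2..1]=0010 (head:  ^)
Step 2: in state C at pos -1, read 0 -> (C,0)->write 1,move R,goto C. Now: state=C, head=0, tape[-2..1]=0110 (head:   ^)
Step 3: in state C at pos 0, read 1 -> (C,1)->write 1,move R,goto A. Now: state=A, head=1, tape[-2..2]=01100 (head:    ^)
Step 4: in state A at pos 1, read 0 -> (A,0)->write 1,move L,goto B. Now: state=B, head=0, tape[-2..2]=01110 (head:   ^)
Step 5: in state B at pos 0, read 1 -> (B,1)->write 1,move L,goto B. Now: state=B, head=-1, tape[-2..2]=01110 (head:  ^)
Cells containing 1 after step 5: {-1, 0, 1} -> 3 cell(s)

Answer: 3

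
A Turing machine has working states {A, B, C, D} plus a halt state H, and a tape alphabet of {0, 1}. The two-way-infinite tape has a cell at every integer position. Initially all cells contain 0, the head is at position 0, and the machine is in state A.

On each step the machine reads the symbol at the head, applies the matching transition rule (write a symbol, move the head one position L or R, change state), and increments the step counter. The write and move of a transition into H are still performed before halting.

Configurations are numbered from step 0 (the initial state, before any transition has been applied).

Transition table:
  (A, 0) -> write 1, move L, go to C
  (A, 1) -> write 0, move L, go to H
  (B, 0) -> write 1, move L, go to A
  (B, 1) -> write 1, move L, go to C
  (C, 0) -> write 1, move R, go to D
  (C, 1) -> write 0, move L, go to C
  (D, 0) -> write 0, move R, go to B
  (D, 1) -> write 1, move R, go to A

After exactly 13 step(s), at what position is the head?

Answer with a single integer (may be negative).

Answer: -1

Derivation:
Step 1: in state A at pos 0, read 0 -> (A,0)->write 1,move L,goto C. Now: state=C, head=-1, tape[-2..1]=0010 (head:  ^)
Step 2: in state C at pos -1, read 0 -> (C,0)->write 1,move R,goto D. Now: state=D, head=0, tape[-2..1]=0110 (head:   ^)
Step 3: in state D at pos 0, read 1 -> (D,1)->write 1,move R,goto A. Now: state=A, head=1, tape[-2..2]=01100 (head:    ^)
Step 4: in state A at pos 1, read 0 -> (A,0)->write 1,move L,goto C. Now: state=C, head=0, tape[-2..2]=01110 (head:   ^)
Step 5: in state C at pos 0, read 1 -> (C,1)->write 0,move L,goto C. Now: state=C, head=-1, tape[-2..2]=01010 (head:  ^)
Step 6: in state C at pos -1, read 1 -> (C,1)->write 0,move L,goto C. Now: state=C, head=-2, tape[-3..2]=000010 (head:  ^)
Step 7: in state C at pos -2, read 0 -> (C,0)->write 1,move R,goto D. Now: state=D, head=-1, tape[-3..2]=010010 (head:   ^)
Step 8: in state D at pos -1, read 0 -> (D,0)->write 0,move R,goto B. Now: state=B, head=0, tape[-3..2]=010010 (head:    ^)
Step 9: in state B at pos 0, read 0 -> (B,0)->write 1,move L,goto A. Now: state=A, head=-1, tape[-3..2]=010110 (head:   ^)
Step 10: in state A at pos -1, read 0 -> (A,0)->write 1,move L,goto C. Now: state=C, head=-2, tape[-3..2]=011110 (head:  ^)
Step 11: in state C at pos -2, read 1 -> (C,1)->write 0,move L,goto C. Now: state=C, head=-3, tape[-4..2]=0001110 (head:  ^)
Step 12: in state C at pos -3, read 0 -> (C,0)->write 1,move R,goto D. Now: state=D, head=-2, tape[-4..2]=0101110 (head:   ^)
Step 13: in state D at pos -2, read 0 -> (D,0)->write 0,move R,goto B. Now: state=B, head=-1, tape[-4..2]=0101110 (head:    ^)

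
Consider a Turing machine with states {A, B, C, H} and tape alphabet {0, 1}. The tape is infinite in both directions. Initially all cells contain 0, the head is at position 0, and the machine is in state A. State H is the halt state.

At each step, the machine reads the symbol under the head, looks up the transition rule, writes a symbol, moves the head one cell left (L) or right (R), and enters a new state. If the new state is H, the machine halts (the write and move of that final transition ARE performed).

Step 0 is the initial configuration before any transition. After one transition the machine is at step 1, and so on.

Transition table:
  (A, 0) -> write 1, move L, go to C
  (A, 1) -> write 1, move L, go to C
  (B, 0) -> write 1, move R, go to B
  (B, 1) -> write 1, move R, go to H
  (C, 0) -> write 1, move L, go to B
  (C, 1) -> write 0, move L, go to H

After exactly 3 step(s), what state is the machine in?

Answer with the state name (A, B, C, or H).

Step 1: in state A at pos 0, read 0 -> (A,0)->write 1,move L,goto C. Now: state=C, head=-1, tape[-2..1]=0010 (head:  ^)
Step 2: in state C at pos -1, read 0 -> (C,0)->write 1,move L,goto B. Now: state=B, head=-2, tape[-3..1]=00110 (head:  ^)
Step 3: in state B at pos -2, read 0 -> (B,0)->write 1,move R,goto B. Now: state=B, head=-1, tape[-3..1]=01110 (head:   ^)

Answer: B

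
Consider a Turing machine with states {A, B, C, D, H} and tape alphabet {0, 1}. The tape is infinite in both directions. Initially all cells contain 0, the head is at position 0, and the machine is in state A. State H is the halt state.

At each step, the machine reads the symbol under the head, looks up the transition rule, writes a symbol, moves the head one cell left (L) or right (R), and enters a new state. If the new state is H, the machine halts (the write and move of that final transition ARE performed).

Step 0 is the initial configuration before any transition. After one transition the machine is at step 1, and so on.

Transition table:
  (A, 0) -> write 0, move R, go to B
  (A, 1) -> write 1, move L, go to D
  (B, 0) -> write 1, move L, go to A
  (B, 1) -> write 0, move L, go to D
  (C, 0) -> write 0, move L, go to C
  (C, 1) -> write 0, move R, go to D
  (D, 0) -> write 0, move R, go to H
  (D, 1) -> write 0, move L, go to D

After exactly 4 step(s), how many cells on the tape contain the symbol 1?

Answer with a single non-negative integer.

Answer: 0

Derivation:
Step 1: in state A at pos 0, read 0 -> (A,0)->write 0,move R,goto B. Now: state=B, head=1, tape[-1..2]=0000 (head:   ^)
Step 2: in state B at pos 1, read 0 -> (B,0)->write 1,move L,goto A. Now: state=A, head=0, tape[-1..2]=0010 (head:  ^)
Step 3: in state A at pos 0, read 0 -> (A,0)->write 0,move R,goto B. Now: state=B, head=1, tape[-1..2]=0010 (head:   ^)
Step 4: in state B at pos 1, read 1 -> (B,1)->write 0,move L,goto D. Now: state=D, head=0, tape[-1..2]=0000 (head:  ^)
No cell contains 1 after step 4 -> 0 cell(s)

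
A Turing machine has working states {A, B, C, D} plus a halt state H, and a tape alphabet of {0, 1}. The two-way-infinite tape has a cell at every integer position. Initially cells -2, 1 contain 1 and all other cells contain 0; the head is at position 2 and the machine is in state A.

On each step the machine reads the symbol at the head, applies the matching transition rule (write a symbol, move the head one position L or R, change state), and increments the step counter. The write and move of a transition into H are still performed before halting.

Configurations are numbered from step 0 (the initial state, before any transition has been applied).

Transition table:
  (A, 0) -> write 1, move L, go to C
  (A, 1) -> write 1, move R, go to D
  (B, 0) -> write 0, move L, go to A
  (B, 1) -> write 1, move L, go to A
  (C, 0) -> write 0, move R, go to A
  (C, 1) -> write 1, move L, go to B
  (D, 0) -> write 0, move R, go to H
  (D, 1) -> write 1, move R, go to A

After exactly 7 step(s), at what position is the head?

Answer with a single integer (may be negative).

Step 1: in state A at pos 2, read 0 -> (A,0)->write 1,move L,goto C. Now: state=C, head=1, tape[-3..3]=0100110 (head:     ^)
Step 2: in state C at pos 1, read 1 -> (C,1)->write 1,move L,goto B. Now: state=B, head=0, tape[-3..3]=0100110 (head:    ^)
Step 3: in state B at pos 0, read 0 -> (B,0)->write 0,move L,goto A. Now: state=A, head=-1, tape[-3..3]=0100110 (head:   ^)
Step 4: in state A at pos -1, read 0 -> (A,0)->write 1,move L,goto C. Now: state=C, head=-2, tape[-3..3]=0110110 (head:  ^)
Step 5: in state C at pos -2, read 1 -> (C,1)->write 1,move L,goto B. Now: state=B, head=-3, tape[-4..3]=00110110 (head:  ^)
Step 6: in state B at pos -3, read 0 -> (B,0)->write 0,move L,goto A. Now: state=A, head=-4, tape[-5..3]=000110110 (head:  ^)
Step 7: in state A at pos -4, read 0 -> (A,0)->write 1,move L,goto C. Now: state=C, head=-5, tape[-6..3]=0010110110 (head:  ^)

Answer: -5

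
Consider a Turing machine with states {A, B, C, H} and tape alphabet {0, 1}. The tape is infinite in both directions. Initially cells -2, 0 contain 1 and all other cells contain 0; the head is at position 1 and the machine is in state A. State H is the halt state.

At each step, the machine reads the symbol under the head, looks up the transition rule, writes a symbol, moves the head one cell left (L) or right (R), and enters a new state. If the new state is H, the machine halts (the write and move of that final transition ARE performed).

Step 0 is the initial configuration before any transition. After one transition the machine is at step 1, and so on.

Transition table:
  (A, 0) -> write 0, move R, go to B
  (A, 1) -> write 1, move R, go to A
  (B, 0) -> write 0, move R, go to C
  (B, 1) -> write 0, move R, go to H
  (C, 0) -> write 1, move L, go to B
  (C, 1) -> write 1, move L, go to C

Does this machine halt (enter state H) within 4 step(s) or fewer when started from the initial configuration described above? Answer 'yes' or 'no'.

Answer: no

Derivation:
Step 1: in state A at pos 1, read 0 -> (A,0)->write 0,move R,goto B. Now: state=B, head=2, tape[-3..3]=0101000 (head:      ^)
Step 2: in state B at pos 2, read 0 -> (B,0)->write 0,move R,goto C. Now: state=C, head=3, tape[-3..4]=01010000 (head:       ^)
Step 3: in state C at pos 3, read 0 -> (C,0)->write 1,move L,goto B. Now: state=B, head=2, tape[-3..4]=01010010 (head:      ^)
Step 4: in state B at pos 2, read 0 -> (B,0)->write 0,move R,goto C. Now: state=C, head=3, tape[-3..4]=01010010 (head:       ^)
After 4 step(s): state = C (not H) -> not halted within 4 -> no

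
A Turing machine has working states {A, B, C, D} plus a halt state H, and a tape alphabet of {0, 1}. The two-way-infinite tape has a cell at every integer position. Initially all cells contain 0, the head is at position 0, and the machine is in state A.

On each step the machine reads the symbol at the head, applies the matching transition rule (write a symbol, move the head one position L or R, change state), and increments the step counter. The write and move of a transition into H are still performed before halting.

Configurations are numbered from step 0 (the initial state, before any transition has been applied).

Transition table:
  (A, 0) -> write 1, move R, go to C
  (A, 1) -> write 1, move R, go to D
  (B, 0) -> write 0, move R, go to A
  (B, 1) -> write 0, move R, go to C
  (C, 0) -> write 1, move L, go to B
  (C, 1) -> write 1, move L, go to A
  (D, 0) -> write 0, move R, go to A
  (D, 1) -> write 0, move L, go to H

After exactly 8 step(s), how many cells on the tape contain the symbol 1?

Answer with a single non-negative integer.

Answer: 1

Derivation:
Step 1: in state A at pos 0, read 0 -> (A,0)->write 1,move R,goto C. Now: state=C, head=1, tape[-1..2]=0100 (head:   ^)
Step 2: in state C at pos 1, read 0 -> (C,0)->write 1,move L,goto B. Now: state=B, head=0, tape[-1..2]=0110 (head:  ^)
Step 3: in state B at pos 0, read 1 -> (B,1)->write 0,move R,goto C. Now: state=C, head=1, tape[-1..2]=0010 (head:   ^)
Step 4: in state C at pos 1, read 1 -> (C,1)->write 1,move L,goto A. Now: state=A, head=0, tape[-1..2]=0010 (head:  ^)
Step 5: in state A at pos 0, read 0 -> (A,0)->write 1,move R,goto C. Now: state=C, head=1, tape[-1..2]=0110 (head:   ^)
Step 6: in state C at pos 1, read 1 -> (C,1)->write 1,move L,goto A. Now: state=A, head=0, tape[-1..2]=0110 (head:  ^)
Step 7: in state A at pos 0, read 1 -> (A,1)->write 1,move R,goto D. Now: state=D, head=1, tape[-1..2]=0110 (head:   ^)
Step 8: in state D at pos 1, read 1 -> (D,1)->write 0,move L,goto H. Now: state=H, head=0, tape[-1..2]=0100 (head:  ^)
Cells containing 1 after step 8: {0} -> 1 cell(s)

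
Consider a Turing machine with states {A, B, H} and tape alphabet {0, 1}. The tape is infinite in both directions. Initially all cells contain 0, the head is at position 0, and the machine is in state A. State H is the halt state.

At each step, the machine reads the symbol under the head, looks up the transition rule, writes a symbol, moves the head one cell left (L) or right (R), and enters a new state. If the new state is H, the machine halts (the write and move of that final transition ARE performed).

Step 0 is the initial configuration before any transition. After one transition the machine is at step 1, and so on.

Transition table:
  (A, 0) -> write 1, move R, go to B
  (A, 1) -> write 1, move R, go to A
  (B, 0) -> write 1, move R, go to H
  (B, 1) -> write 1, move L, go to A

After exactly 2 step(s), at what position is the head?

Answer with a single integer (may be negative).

Step 1: in state A at pos 0, read 0 -> (A,0)->write 1,move R,goto B. Now: state=B, head=1, tape[-1..2]=0100 (head:   ^)
Step 2: in state B at pos 1, read 0 -> (B,0)->write 1,move R,goto H. Now: state=H, head=2, tape[-1..3]=01100 (head:    ^)

Answer: 2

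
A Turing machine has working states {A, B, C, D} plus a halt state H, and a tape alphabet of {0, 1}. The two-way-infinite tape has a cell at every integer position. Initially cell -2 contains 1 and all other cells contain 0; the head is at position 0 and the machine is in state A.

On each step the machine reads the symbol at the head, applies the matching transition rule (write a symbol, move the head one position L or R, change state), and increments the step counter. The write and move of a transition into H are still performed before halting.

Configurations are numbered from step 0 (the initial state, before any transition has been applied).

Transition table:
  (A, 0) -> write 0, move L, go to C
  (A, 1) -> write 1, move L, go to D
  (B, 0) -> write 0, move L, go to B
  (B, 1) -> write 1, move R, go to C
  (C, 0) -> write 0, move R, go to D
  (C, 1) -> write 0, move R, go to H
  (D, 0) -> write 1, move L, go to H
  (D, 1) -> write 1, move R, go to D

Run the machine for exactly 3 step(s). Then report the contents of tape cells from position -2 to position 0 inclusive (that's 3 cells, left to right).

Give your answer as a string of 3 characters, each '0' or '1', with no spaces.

Answer: 101

Derivation:
Step 1: in state A at pos 0, read 0 -> (A,0)->write 0,move L,goto C. Now: state=C, head=-1, tape[-3..1]=01000 (head:   ^)
Step 2: in state C at pos -1, read 0 -> (C,0)->write 0,move R,goto D. Now: state=D, head=0, tape[-3..1]=01000 (head:    ^)
Step 3: in state D at pos 0, read 0 -> (D,0)->write 1,move L,goto H. Now: state=H, head=-1, tape[-3..1]=01010 (head:   ^)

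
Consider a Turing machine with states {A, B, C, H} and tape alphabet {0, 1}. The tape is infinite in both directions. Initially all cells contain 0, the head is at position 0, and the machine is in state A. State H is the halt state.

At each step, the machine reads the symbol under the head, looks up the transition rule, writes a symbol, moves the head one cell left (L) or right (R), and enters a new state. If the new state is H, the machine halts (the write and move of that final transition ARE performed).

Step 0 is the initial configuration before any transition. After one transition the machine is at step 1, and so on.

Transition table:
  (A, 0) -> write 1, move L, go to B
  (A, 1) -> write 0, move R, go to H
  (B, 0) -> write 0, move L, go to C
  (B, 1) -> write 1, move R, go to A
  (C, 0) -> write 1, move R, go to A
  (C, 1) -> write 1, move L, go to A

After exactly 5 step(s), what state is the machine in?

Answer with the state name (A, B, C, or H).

Answer: A

Derivation:
Step 1: in state A at pos 0, read 0 -> (A,0)->write 1,move L,goto B. Now: state=B, head=-1, tape[-2..1]=0010 (head:  ^)
Step 2: in state B at pos -1, read 0 -> (B,0)->write 0,move L,goto C. Now: state=C, head=-2, tape[-3..1]=00010 (head:  ^)
Step 3: in state C at pos -2, read 0 -> (C,0)->write 1,move R,goto A. Now: state=A, head=-1, tape[-3..1]=01010 (head:   ^)
Step 4: in state A at pos -1, read 0 -> (A,0)->write 1,move L,goto B. Now: state=B, head=-2, tape[-3..1]=01110 (head:  ^)
Step 5: in state B at pos -2, read 1 -> (B,1)->write 1,move R,goto A. Now: state=A, head=-1, tape[-3..1]=01110 (head:   ^)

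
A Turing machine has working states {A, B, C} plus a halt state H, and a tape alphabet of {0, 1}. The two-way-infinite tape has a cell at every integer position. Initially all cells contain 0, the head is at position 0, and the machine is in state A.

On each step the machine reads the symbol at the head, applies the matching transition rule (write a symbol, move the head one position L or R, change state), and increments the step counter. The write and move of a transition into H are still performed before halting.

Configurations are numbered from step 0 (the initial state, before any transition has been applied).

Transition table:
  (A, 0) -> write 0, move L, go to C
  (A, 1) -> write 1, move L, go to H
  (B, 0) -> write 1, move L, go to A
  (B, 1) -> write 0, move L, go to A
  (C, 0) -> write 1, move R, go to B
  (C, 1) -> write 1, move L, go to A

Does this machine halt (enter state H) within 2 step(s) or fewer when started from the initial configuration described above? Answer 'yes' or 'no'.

Step 1: in state A at pos 0, read 0 -> (A,0)->write 0,move L,goto C. Now: state=C, head=-1, tape[-2..1]=0000 (head:  ^)
Step 2: in state C at pos -1, read 0 -> (C,0)->write 1,move R,goto B. Now: state=B, head=0, tape[-2..1]=0100 (head:   ^)
After 2 step(s): state = B (not H) -> not halted within 2 -> no

Answer: no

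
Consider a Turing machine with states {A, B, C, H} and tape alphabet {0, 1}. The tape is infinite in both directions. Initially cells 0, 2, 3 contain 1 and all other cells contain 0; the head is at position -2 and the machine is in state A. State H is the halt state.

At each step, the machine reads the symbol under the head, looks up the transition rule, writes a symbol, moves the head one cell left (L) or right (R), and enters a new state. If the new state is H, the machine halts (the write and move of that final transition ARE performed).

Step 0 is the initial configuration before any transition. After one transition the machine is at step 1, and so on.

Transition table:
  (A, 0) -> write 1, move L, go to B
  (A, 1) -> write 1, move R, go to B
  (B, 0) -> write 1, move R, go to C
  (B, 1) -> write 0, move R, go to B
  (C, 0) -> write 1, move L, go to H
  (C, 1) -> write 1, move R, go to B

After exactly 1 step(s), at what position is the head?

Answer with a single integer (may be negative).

Answer: -3

Derivation:
Step 1: in state A at pos -2, read 0 -> (A,0)->write 1,move L,goto B. Now: state=B, head=-3, tape[-4..4]=001010110 (head:  ^)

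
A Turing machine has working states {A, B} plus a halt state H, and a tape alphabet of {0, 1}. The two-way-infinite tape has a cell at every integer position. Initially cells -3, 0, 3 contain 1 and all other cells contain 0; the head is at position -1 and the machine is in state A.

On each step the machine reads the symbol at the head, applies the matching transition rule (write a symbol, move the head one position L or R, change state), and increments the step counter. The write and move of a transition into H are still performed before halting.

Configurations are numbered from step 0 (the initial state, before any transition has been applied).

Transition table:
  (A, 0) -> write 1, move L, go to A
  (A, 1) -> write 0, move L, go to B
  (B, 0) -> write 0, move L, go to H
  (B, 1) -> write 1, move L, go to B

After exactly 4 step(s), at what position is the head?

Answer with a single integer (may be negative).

Step 1: in state A at pos -1, read 0 -> (A,0)->write 1,move L,goto A. Now: state=A, head=-2, tape[-4..4]=010110010 (head:   ^)
Step 2: in state A at pos -2, read 0 -> (A,0)->write 1,move L,goto A. Now: state=A, head=-3, tape[-4..4]=011110010 (head:  ^)
Step 3: in state A at pos -3, read 1 -> (A,1)->write 0,move L,goto B. Now: state=B, head=-4, tape[-5..4]=0001110010 (head:  ^)
Step 4: in state B at pos -4, read 0 -> (B,0)->write 0,move L,goto H. Now: state=H, head=-5, tape[-6..4]=00001110010 (head:  ^)

Answer: -5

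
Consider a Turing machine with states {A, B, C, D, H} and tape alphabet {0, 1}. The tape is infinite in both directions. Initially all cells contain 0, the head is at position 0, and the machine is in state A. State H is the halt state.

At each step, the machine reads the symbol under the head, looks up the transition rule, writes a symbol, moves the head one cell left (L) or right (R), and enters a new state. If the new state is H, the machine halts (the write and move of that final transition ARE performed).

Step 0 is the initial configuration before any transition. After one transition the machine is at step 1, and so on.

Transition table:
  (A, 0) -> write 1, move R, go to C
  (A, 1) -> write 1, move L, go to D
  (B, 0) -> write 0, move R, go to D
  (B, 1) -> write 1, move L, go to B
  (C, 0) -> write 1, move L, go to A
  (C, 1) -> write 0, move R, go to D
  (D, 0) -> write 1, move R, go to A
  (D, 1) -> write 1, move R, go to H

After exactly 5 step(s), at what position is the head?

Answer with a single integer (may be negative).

Step 1: in state A at pos 0, read 0 -> (A,0)->write 1,move R,goto C. Now: state=C, head=1, tape[-1..2]=0100 (head:   ^)
Step 2: in state C at pos 1, read 0 -> (C,0)->write 1,move L,goto A. Now: state=A, head=0, tape[-1..2]=0110 (head:  ^)
Step 3: in state A at pos 0, read 1 -> (A,1)->write 1,move L,goto D. Now: state=D, head=-1, tape[-2..2]=00110 (head:  ^)
Step 4: in state D at pos -1, read 0 -> (D,0)->write 1,move R,goto A. Now: state=A, head=0, tape[-2..2]=01110 (head:   ^)
Step 5: in state A at pos 0, read 1 -> (A,1)->write 1,move L,goto D. Now: state=D, head=-1, tape[-2..2]=01110 (head:  ^)

Answer: -1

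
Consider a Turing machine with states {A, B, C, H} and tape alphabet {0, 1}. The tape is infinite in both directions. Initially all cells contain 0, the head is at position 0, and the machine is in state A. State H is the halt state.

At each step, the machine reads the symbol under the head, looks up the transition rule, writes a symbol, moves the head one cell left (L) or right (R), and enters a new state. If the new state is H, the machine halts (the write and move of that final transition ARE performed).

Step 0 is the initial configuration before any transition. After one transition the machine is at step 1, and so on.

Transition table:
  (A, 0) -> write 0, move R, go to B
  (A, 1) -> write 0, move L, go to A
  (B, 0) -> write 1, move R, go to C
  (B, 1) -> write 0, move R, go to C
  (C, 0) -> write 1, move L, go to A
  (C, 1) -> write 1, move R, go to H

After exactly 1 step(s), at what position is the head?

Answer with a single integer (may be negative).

Step 1: in state A at pos 0, read 0 -> (A,0)->write 0,move R,goto B. Now: state=B, head=1, tape[-1..2]=0000 (head:   ^)

Answer: 1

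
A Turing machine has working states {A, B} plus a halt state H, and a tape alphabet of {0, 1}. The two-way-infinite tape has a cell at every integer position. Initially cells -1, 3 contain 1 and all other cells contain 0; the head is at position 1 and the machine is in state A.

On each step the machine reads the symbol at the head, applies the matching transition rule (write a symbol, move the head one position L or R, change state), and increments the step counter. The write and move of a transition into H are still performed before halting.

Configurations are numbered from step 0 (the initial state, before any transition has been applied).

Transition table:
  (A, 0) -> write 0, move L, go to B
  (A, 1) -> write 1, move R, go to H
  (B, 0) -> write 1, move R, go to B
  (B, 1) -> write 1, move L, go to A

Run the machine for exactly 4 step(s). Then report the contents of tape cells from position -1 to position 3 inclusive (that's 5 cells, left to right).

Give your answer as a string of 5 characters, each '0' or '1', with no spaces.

Answer: 11111

Derivation:
Step 1: in state A at pos 1, read 0 -> (A,0)->write 0,move L,goto B. Now: state=B, head=0, tape[-2..4]=0100010 (head:   ^)
Step 2: in state B at pos 0, read 0 -> (B,0)->write 1,move R,goto B. Now: state=B, head=1, tape[-2..4]=0110010 (head:    ^)
Step 3: in state B at pos 1, read 0 -> (B,0)->write 1,move R,goto B. Now: state=B, head=2, tape[-2..4]=0111010 (head:     ^)
Step 4: in state B at pos 2, read 0 -> (B,0)->write 1,move R,goto B. Now: state=B, head=3, tape[-2..4]=0111110 (head:      ^)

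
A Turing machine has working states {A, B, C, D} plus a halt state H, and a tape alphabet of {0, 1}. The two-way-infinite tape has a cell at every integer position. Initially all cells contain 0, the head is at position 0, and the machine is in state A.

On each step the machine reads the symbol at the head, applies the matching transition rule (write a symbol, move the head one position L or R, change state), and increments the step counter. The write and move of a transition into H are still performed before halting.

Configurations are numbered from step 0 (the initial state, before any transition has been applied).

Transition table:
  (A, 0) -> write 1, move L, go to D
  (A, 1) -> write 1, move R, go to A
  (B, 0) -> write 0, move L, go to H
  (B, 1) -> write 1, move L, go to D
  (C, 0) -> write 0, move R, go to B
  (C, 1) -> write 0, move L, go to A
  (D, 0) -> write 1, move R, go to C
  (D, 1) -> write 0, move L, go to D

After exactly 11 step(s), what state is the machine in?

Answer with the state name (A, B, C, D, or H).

Step 1: in state A at pos 0, read 0 -> (A,0)->write 1,move L,goto D. Now: state=D, head=-1, tape[-2..1]=0010 (head:  ^)
Step 2: in state D at pos -1, read 0 -> (D,0)->write 1,move R,goto C. Now: state=C, head=0, tape[-2..1]=0110 (head:   ^)
Step 3: in state C at pos 0, read 1 -> (C,1)->write 0,move L,goto A. Now: state=A, head=-1, tape[-2..1]=0100 (head:  ^)
Step 4: in state A at pos -1, read 1 -> (A,1)->write 1,move R,goto A. Now: state=A, head=0, tape[-2..1]=0100 (head:   ^)
Step 5: in state A at pos 0, read 0 -> (A,0)->write 1,move L,goto D. Now: state=D, head=-1, tape[-2..1]=0110 (head:  ^)
Step 6: in state D at pos -1, read 1 -> (D,1)->write 0,move L,goto D. Now: state=D, head=-2, tape[-3..1]=00010 (head:  ^)
Step 7: in state D at pos -2, read 0 -> (D,0)->write 1,move R,goto C. Now: state=C, head=-1, tape[-3..1]=01010 (head:   ^)
Step 8: in state C at pos -1, read 0 -> (C,0)->write 0,move R,goto B. Now: state=B, head=0, tape[-3..1]=01010 (head:    ^)
Step 9: in state B at pos 0, read 1 -> (B,1)->write 1,move L,goto D. Now: state=D, head=-1, tape[-3..1]=01010 (head:   ^)
Step 10: in state D at pos -1, read 0 -> (D,0)->write 1,move R,goto C. Now: state=C, head=0, tape[-3..1]=01110 (head:    ^)
Step 11: in state C at pos 0, read 1 -> (C,1)->write 0,move L,goto A. Now: state=A, head=-1, tape[-3..1]=01100 (head:   ^)

Answer: A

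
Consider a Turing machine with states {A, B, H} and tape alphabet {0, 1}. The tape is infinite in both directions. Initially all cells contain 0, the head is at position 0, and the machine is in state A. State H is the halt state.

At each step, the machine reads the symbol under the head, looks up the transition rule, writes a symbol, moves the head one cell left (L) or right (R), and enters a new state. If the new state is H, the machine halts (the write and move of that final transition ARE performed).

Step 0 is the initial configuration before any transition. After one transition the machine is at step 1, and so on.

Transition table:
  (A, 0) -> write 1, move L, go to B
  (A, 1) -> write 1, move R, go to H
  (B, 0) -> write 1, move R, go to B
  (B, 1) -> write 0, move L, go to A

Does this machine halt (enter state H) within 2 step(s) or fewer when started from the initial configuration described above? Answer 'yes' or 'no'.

Answer: no

Derivation:
Step 1: in state A at pos 0, read 0 -> (A,0)->write 1,move L,goto B. Now: state=B, head=-1, tape[-2..1]=0010 (head:  ^)
Step 2: in state B at pos -1, read 0 -> (B,0)->write 1,move R,goto B. Now: state=B, head=0, tape[-2..1]=0110 (head:   ^)
After 2 step(s): state = B (not H) -> not halted within 2 -> no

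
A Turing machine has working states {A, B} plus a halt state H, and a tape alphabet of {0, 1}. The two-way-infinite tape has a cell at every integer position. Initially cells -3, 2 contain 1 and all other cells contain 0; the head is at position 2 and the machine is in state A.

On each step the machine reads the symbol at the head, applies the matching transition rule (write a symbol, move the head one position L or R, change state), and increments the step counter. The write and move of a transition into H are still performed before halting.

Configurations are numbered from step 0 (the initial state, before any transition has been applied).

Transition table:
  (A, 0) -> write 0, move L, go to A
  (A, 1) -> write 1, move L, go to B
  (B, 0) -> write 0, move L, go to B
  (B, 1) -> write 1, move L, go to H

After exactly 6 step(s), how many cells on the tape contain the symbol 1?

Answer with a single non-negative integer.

Answer: 2

Derivation:
Step 1: in state A at pos 2, read 1 -> (A,1)->write 1,move L,goto B. Now: state=B, head=1, tape[-4..3]=01000010 (head:      ^)
Step 2: in state B at pos 1, read 0 -> (B,0)->write 0,move L,goto B. Now: state=B, head=0, tape[-4..3]=01000010 (head:     ^)
Step 3: in state B at pos 0, read 0 -> (B,0)->write 0,move L,goto B. Now: state=B, head=-1, tape[-4..3]=01000010 (head:    ^)
Step 4: in state B at pos -1, read 0 -> (B,0)->write 0,move L,goto B. Now: state=B, head=-2, tape[-4..3]=01000010 (head:   ^)
Step 5: in state B at pos -2, read 0 -> (B,0)->write 0,move L,goto B. Now: state=B, head=-3, tape[-4..3]=01000010 (head:  ^)
Step 6: in state B at pos -3, read 1 -> (B,1)->write 1,move L,goto H. Now: state=H, head=-4, tape[-5..3]=001000010 (head:  ^)
Cells containing 1 after step 6: {-3, 2} -> 2 cell(s)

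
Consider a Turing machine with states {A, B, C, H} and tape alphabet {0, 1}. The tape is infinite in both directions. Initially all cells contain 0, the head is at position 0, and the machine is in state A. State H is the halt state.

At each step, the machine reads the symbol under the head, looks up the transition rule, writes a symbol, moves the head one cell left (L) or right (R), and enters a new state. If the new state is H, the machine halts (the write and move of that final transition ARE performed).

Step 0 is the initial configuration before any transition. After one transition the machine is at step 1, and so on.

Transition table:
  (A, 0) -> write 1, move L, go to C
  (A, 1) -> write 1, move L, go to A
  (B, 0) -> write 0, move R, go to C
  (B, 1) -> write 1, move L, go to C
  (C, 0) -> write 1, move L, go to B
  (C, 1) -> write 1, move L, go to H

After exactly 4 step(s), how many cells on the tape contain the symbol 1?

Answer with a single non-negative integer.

Answer: 2

Derivation:
Step 1: in state A at pos 0, read 0 -> (A,0)->write 1,move L,goto C. Now: state=C, head=-1, tape[-2..1]=0010 (head:  ^)
Step 2: in state C at pos -1, read 0 -> (C,0)->write 1,move L,goto B. Now: state=B, head=-2, tape[-3..1]=00110 (head:  ^)
Step 3: in state B at pos -2, read 0 -> (B,0)->write 0,move R,goto C. Now: state=C, head=-1, tape[-3..1]=00110 (head:   ^)
Step 4: in state C at pos -1, read 1 -> (C,1)->write 1,move L,goto H. Now: state=H, head=-2, tape[-3..1]=00110 (head:  ^)
Cells containing 1 after step 4: {-1, 0} -> 2 cell(s)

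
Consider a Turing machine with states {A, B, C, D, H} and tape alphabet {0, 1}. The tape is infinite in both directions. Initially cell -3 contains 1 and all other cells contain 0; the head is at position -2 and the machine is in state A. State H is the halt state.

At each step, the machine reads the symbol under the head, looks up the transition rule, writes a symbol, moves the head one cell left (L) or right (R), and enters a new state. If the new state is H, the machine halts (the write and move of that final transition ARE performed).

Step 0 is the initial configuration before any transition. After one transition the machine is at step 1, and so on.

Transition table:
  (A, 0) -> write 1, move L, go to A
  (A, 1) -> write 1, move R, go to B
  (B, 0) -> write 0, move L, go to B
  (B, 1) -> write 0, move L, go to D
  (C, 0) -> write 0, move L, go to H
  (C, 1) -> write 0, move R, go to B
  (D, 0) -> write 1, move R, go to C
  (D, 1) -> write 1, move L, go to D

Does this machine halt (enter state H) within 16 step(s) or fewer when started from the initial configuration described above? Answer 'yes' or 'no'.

Answer: yes

Derivation:
Step 1: in state A at pos -2, read 0 -> (A,0)->write 1,move L,goto A. Now: state=A, head=-3, tape[-4..-1]=0110 (head:  ^)
Step 2: in state A at pos -3, read 1 -> (A,1)->write 1,move R,goto B. Now: state=B, head=-2, tape[-4..-1]=0110 (head:   ^)
Step 3: in state B at pos -2, read 1 -> (B,1)->write 0,move L,goto D. Now: state=D, head=-3, tape[-4..-1]=0100 (head:  ^)
Step 4: in state D at pos -3, read 1 -> (D,1)->write 1,move L,goto D. Now: state=D, head=-4, tape[-5..-1]=00100 (head:  ^)
Step 5: in state D at pos -4, read 0 -> (D,0)->write 1,move R,goto C. Now: state=C, head=-3, tape[-5..-1]=01100 (head:   ^)
Step 6: in state C at pos -3, read 1 -> (C,1)->write 0,move R,goto B. Now: state=B, head=-2, tape[-5..-1]=01000 (head:    ^)
Step 7: in state B at pos -2, read 0 -> (B,0)->write 0,move L,goto B. Now: state=B, head=-3, tape[-5..-1]=01000 (head:   ^)
Step 8: in state B at pos -3, read 0 -> (B,0)->write 0,move L,goto B. Now: state=B, head=-4, tape[-5..-1]=01000 (head:  ^)
Step 9: in state B at pos -4, read 1 -> (B,1)->write 0,move L,goto D. Now: state=D, head=-5, tape[-6..-1]=000000 (head:  ^)
Step 10: in state D at pos -5, read 0 -> (D,0)->write 1,move R,goto C. Now: state=C, head=-4, tape[-6..-1]=010000 (head:   ^)
Step 11: in state C at pos -4, read 0 -> (C,0)->write 0,move L,goto H. Now: state=H, head=-5, tape[-6..-1]=010000 (head:  ^)
State H reached at step 11; 11 <= 16 -> yes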